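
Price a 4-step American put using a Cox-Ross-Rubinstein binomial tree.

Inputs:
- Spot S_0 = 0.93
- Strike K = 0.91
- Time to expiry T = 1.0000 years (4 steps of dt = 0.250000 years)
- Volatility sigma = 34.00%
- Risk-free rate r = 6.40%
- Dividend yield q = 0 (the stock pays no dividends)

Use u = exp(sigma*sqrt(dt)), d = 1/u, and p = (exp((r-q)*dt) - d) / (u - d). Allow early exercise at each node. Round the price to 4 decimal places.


Answer: Price = V(0,0) = 0.0885

Derivation:
dt = T/N = 0.250000
u = exp(sigma*sqrt(dt)) = 1.185305; d = 1/u = 0.843665
p = (exp((r-q)*dt) - d) / (u - d) = 0.504812
Discount per step: exp(-r*dt) = 0.984127
Stock lattice S(k, i) with i counting down-moves:
  k=0: S(0,0) = 0.9300
  k=1: S(1,0) = 1.1023; S(1,1) = 0.7846
  k=2: S(2,0) = 1.3066; S(2,1) = 0.9300; S(2,2) = 0.6619
  k=3: S(3,0) = 1.5487; S(3,1) = 1.1023; S(3,2) = 0.7846; S(3,3) = 0.5585
  k=4: S(4,0) = 1.8357; S(4,1) = 1.3066; S(4,2) = 0.9300; S(4,3) = 0.6619; S(4,4) = 0.4712
Terminal payoffs V(N, i) = max(K - S_T, 0):
  V(4,0) = 0.000000; V(4,1) = 0.000000; V(4,2) = 0.000000; V(4,3) = 0.248054; V(4,4) = 0.438846
Backward induction: V(k, i) = exp(-r*dt) * [p * V(k+1, i) + (1-p) * V(k+1, i+1)]; then take max(V_cont, immediate exercise) for American.
  V(3,0) = exp(-r*dt) * [p*0.000000 + (1-p)*0.000000] = 0.000000; exercise = 0.000000; V(3,0) = max -> 0.000000
  V(3,1) = exp(-r*dt) * [p*0.000000 + (1-p)*0.000000] = 0.000000; exercise = 0.000000; V(3,1) = max -> 0.000000
  V(3,2) = exp(-r*dt) * [p*0.000000 + (1-p)*0.248054] = 0.120884; exercise = 0.125392; V(3,2) = max -> 0.125392
  V(3,3) = exp(-r*dt) * [p*0.248054 + (1-p)*0.438846] = 0.337095; exercise = 0.351539; V(3,3) = max -> 0.351539
  V(2,0) = exp(-r*dt) * [p*0.000000 + (1-p)*0.000000] = 0.000000; exercise = 0.000000; V(2,0) = max -> 0.000000
  V(2,1) = exp(-r*dt) * [p*0.000000 + (1-p)*0.125392] = 0.061107; exercise = 0.000000; V(2,1) = max -> 0.061107
  V(2,2) = exp(-r*dt) * [p*0.125392 + (1-p)*0.351539] = 0.233609; exercise = 0.248054; V(2,2) = max -> 0.248054
  V(1,0) = exp(-r*dt) * [p*0.000000 + (1-p)*0.061107] = 0.029779; exercise = 0.000000; V(1,0) = max -> 0.029779
  V(1,1) = exp(-r*dt) * [p*0.061107 + (1-p)*0.248054] = 0.151241; exercise = 0.125392; V(1,1) = max -> 0.151241
  V(0,0) = exp(-r*dt) * [p*0.029779 + (1-p)*0.151241] = 0.088498; exercise = 0.000000; V(0,0) = max -> 0.088498


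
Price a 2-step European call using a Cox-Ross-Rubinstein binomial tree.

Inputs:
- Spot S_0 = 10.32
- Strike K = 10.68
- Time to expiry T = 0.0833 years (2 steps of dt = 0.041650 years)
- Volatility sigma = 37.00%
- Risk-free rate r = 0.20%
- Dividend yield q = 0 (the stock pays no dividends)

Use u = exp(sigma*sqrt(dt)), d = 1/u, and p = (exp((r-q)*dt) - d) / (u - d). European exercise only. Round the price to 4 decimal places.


Answer: Price = V(0,0) = 0.3068

Derivation:
dt = T/N = 0.041650
u = exp(sigma*sqrt(dt)) = 1.078435; d = 1/u = 0.927270
p = (exp((r-q)*dt) - d) / (u - d) = 0.481682
Discount per step: exp(-r*dt) = 0.999917
Stock lattice S(k, i) with i counting down-moves:
  k=0: S(0,0) = 10.3200
  k=1: S(1,0) = 11.1294; S(1,1) = 9.5694
  k=2: S(2,0) = 12.0024; S(2,1) = 10.3200; S(2,2) = 8.8734
Terminal payoffs V(N, i) = max(S_T - K, 0):
  V(2,0) = 1.322385; V(2,1) = 0.000000; V(2,2) = 0.000000
Backward induction: V(k, i) = exp(-r*dt) * [p * V(k+1, i) + (1-p) * V(k+1, i+1)].
  V(1,0) = exp(-r*dt) * [p*1.322385 + (1-p)*0.000000] = 0.636917
  V(1,1) = exp(-r*dt) * [p*0.000000 + (1-p)*0.000000] = 0.000000
  V(0,0) = exp(-r*dt) * [p*0.636917 + (1-p)*0.000000] = 0.306766


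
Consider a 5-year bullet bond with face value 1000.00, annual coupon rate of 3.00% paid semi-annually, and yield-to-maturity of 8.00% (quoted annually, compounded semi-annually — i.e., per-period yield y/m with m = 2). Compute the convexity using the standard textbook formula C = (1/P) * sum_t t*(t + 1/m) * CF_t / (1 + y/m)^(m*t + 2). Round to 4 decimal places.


Coupon per period c = face * coupon_rate / m = 15.000000
Periods per year m = 2; per-period yield y/m = 0.040000
Number of cashflows N = 10
Cashflows (t years, CF_t, discount factor 1/(1+y/m)^(m*t), PV):
  t = 0.5000: CF_t = 15.000000, DF = 0.961538, PV = 14.423077
  t = 1.0000: CF_t = 15.000000, DF = 0.924556, PV = 13.868343
  t = 1.5000: CF_t = 15.000000, DF = 0.888996, PV = 13.334945
  t = 2.0000: CF_t = 15.000000, DF = 0.854804, PV = 12.822063
  t = 2.5000: CF_t = 15.000000, DF = 0.821927, PV = 12.328907
  t = 3.0000: CF_t = 15.000000, DF = 0.790315, PV = 11.854718
  t = 3.5000: CF_t = 15.000000, DF = 0.759918, PV = 11.398767
  t = 4.0000: CF_t = 15.000000, DF = 0.730690, PV = 10.960353
  t = 4.5000: CF_t = 15.000000, DF = 0.702587, PV = 10.538801
  t = 5.0000: CF_t = 1015.000000, DF = 0.675564, PV = 685.697631
Price P = sum_t PV_t = 797.227606
Convexity numerator sum_t t*(t + 1/m) * CF_t / (1+y/m)^(m*t + 2):
  t = 0.5000: term = 6.667473
  t = 1.0000: term = 19.233094
  t = 1.5000: term = 36.986720
  t = 2.0000: term = 59.273589
  t = 2.5000: term = 85.490754
  t = 3.0000: term = 115.083707
  t = 3.5000: term = 147.543214
  t = 4.0000: term = 182.402326
  t = 4.5000: term = 219.233564
  t = 5.0000: term = 17434.065146
Convexity = (1/P) * sum = 18305.979588 / 797.227606 = 22.962049

Answer: Convexity = 22.9620


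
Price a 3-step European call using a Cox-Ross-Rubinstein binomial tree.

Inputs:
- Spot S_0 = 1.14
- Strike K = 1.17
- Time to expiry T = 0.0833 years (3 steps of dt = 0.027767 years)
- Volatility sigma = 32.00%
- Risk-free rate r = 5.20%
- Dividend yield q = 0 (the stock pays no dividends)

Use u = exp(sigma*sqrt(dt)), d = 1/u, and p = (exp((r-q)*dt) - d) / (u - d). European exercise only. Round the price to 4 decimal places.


Answer: Price = V(0,0) = 0.0330

Derivation:
dt = T/N = 0.027767
u = exp(sigma*sqrt(dt)) = 1.054770; d = 1/u = 0.948074
p = (exp((r-q)*dt) - d) / (u - d) = 0.500215
Discount per step: exp(-r*dt) = 0.998557
Stock lattice S(k, i) with i counting down-moves:
  k=0: S(0,0) = 1.1400
  k=1: S(1,0) = 1.2024; S(1,1) = 1.0808
  k=2: S(2,0) = 1.2683; S(2,1) = 1.1400; S(2,2) = 1.0247
  k=3: S(3,0) = 1.3378; S(3,1) = 1.2024; S(3,2) = 1.0808; S(3,3) = 0.9715
Terminal payoffs V(N, i) = max(S_T - K, 0):
  V(3,0) = 0.167760; V(3,1) = 0.032438; V(3,2) = 0.000000; V(3,3) = 0.000000
Backward induction: V(k, i) = exp(-r*dt) * [p * V(k+1, i) + (1-p) * V(k+1, i+1)].
  V(2,0) = exp(-r*dt) * [p*0.167760 + (1-p)*0.032438] = 0.099983
  V(2,1) = exp(-r*dt) * [p*0.032438 + (1-p)*0.000000] = 0.016202
  V(2,2) = exp(-r*dt) * [p*0.000000 + (1-p)*0.000000] = 0.000000
  V(1,0) = exp(-r*dt) * [p*0.099983 + (1-p)*0.016202] = 0.058027
  V(1,1) = exp(-r*dt) * [p*0.016202 + (1-p)*0.000000] = 0.008093
  V(0,0) = exp(-r*dt) * [p*0.058027 + (1-p)*0.008093] = 0.033023


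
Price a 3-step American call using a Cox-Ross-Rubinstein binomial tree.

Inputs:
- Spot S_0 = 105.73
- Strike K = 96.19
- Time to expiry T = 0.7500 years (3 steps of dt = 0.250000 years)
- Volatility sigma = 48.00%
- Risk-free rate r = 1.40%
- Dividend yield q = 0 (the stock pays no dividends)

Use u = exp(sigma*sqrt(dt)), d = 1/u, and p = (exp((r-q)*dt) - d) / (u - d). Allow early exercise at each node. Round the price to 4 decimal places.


Answer: Price = V(0,0) = 23.2880

Derivation:
dt = T/N = 0.250000
u = exp(sigma*sqrt(dt)) = 1.271249; d = 1/u = 0.786628
p = (exp((r-q)*dt) - d) / (u - d) = 0.447521
Discount per step: exp(-r*dt) = 0.996506
Stock lattice S(k, i) with i counting down-moves:
  k=0: S(0,0) = 105.7300
  k=1: S(1,0) = 134.4092; S(1,1) = 83.1702
  k=2: S(2,0) = 170.8675; S(2,1) = 105.7300; S(2,2) = 65.4240
  k=3: S(3,0) = 217.2152; S(3,1) = 134.4092; S(3,2) = 83.1702; S(3,3) = 51.4643
Terminal payoffs V(N, i) = max(S_T - K, 0):
  V(3,0) = 121.025223; V(3,1) = 38.219173; V(3,2) = 0.000000; V(3,3) = 0.000000
Backward induction: V(k, i) = exp(-r*dt) * [p * V(k+1, i) + (1-p) * V(k+1, i+1)]; then take max(V_cont, immediate exercise) for American.
  V(2,0) = exp(-r*dt) * [p*121.025223 + (1-p)*38.219173] = 75.013623; exercise = 74.677547; V(2,0) = max -> 75.013623
  V(2,1) = exp(-r*dt) * [p*38.219173 + (1-p)*0.000000] = 17.044129; exercise = 9.540000; V(2,1) = max -> 17.044129
  V(2,2) = exp(-r*dt) * [p*0.000000 + (1-p)*0.000000] = 0.000000; exercise = 0.000000; V(2,2) = max -> 0.000000
  V(1,0) = exp(-r*dt) * [p*75.013623 + (1-p)*17.044129] = 42.836512; exercise = 38.219173; V(1,0) = max -> 42.836512
  V(1,1) = exp(-r*dt) * [p*17.044129 + (1-p)*0.000000] = 7.600958; exercise = 0.000000; V(1,1) = max -> 7.600958
  V(0,0) = exp(-r*dt) * [p*42.836512 + (1-p)*7.600958] = 23.287963; exercise = 9.540000; V(0,0) = max -> 23.287963


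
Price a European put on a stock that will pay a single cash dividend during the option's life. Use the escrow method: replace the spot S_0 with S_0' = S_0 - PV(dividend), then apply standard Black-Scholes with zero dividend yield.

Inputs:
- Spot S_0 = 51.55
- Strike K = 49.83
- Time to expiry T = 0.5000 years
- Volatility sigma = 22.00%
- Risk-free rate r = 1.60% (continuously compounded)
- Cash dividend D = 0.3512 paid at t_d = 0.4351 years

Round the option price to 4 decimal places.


Answer: Price = 2.3145

Derivation:
PV(D) = D * exp(-r * t_d) = 0.3512 * 0.99306258 = 0.34876358
S_0' = S_0 - PV(D) = 51.5500 - 0.34876358 = 51.20123642
d1 = (ln(S_0'/K) + (r + sigma^2/2)*T) / (sigma*sqrt(T)) = 0.30371180
d2 = d1 - sigma*sqrt(T) = 0.14814831
exp(-rT) = 0.99203191
N(-d1) = 0.38067373; N(-d2) = 0.44111286
P = K * exp(-rT) * N(-d2) - S_0' * N(-d1) = 49.8300 * 0.99203191 * 0.44111286 - 51.20123642 * 0.38067373 = 2.3145


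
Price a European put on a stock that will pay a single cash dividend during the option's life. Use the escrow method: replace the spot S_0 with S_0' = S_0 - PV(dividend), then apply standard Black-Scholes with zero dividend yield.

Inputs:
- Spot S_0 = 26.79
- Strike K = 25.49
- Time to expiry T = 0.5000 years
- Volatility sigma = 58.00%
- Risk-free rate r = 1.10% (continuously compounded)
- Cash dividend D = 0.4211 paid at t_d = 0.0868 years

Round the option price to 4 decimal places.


PV(D) = D * exp(-r * t_d) = 0.4211 * 0.99904566 = 0.42069813
S_0' = S_0 - PV(D) = 26.7900 - 0.42069813 = 26.36930187
d1 = (ln(S_0'/K) + (r + sigma^2/2)*T) / (sigma*sqrt(T)) = 0.30116484
d2 = d1 - sigma*sqrt(T) = -0.10895709
exp(-rT) = 0.99451510
N(-d1) = 0.38164440; N(-d2) = 0.54338174
P = K * exp(-rT) * N(-d2) - S_0' * N(-d1) = 25.4900 * 0.99451510 * 0.54338174 - 26.36930187 * 0.38164440 = 3.7111

Answer: Price = 3.7111


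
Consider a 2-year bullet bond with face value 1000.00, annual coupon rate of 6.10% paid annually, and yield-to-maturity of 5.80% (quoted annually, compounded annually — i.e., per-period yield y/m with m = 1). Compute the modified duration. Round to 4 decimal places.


Coupon per period c = face * coupon_rate / m = 61.000000
Periods per year m = 1; per-period yield y/m = 0.058000
Number of cashflows N = 2
Cashflows (t years, CF_t, discount factor 1/(1+y/m)^(m*t), PV):
  t = 1.0000: CF_t = 61.000000, DF = 0.945180, PV = 57.655955
  t = 2.0000: CF_t = 1061.000000, DF = 0.893364, PV = 947.859677
Price P = sum_t PV_t = 1005.515632
First compute Macaulay numerator sum_t t * PV_t:
  t * PV_t at t = 1.0000: 57.655955
  t * PV_t at t = 2.0000: 1895.719355
Macaulay duration D = 1953.375310 / 1005.515632 = 1.942660
Modified duration = D / (1 + y/m) = 1.942660 / (1 + 0.058000) = 1.836163

Answer: Modified duration = 1.8362


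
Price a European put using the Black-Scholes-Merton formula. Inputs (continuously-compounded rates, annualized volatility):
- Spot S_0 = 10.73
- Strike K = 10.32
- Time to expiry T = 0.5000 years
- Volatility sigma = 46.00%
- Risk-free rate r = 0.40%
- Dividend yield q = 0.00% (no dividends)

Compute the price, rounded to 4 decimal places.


d1 = (ln(S/K) + (r - q + 0.5*sigma^2) * T) / (sigma * sqrt(T)) = 0.28856043
d2 = d1 - sigma * sqrt(T) = -0.03670869
exp(-rT) = 0.99800200; exp(-qT) = 1.00000000
P = K * exp(-rT) * N(-d2) - S_0 * exp(-qT) * N(-d1)
N(-d1) = 0.38645889; N(-d2) = 0.51464136
P = 10.3200 * 0.99800200 * 0.51464136 - 10.7300 * 1.00000000 * 0.38645889 = 1.1538

Answer: Price = 1.1538


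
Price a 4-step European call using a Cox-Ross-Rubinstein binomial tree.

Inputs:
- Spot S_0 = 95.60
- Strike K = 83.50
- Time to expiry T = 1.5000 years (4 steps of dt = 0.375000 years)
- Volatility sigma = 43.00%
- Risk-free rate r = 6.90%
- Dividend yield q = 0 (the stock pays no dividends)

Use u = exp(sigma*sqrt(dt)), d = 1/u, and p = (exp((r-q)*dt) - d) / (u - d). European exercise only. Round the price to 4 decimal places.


Answer: Price = V(0,0) = 30.0134

Derivation:
dt = T/N = 0.375000
u = exp(sigma*sqrt(dt)) = 1.301243; d = 1/u = 0.768496
p = (exp((r-q)*dt) - d) / (u - d) = 0.483751
Discount per step: exp(-r*dt) = 0.974457
Stock lattice S(k, i) with i counting down-moves:
  k=0: S(0,0) = 95.6000
  k=1: S(1,0) = 124.3989; S(1,1) = 73.4682
  k=2: S(2,0) = 161.8732; S(2,1) = 95.6000; S(2,2) = 56.4600
  k=3: S(3,0) = 210.6364; S(3,1) = 124.3989; S(3,2) = 73.4682; S(3,3) = 43.3893
  k=4: S(4,0) = 274.0891; S(4,1) = 161.8732; S(4,2) = 95.6000; S(4,3) = 56.4600; S(4,4) = 33.3445
Terminal payoffs V(N, i) = max(S_T - K, 0):
  V(4,0) = 190.589148; V(4,1) = 78.373168; V(4,2) = 12.100000; V(4,3) = 0.000000; V(4,4) = 0.000000
Backward induction: V(k, i) = exp(-r*dt) * [p * V(k+1, i) + (1-p) * V(k+1, i+1)].
  V(3,0) = exp(-r*dt) * [p*190.589148 + (1-p)*78.373168] = 129.269216
  V(3,1) = exp(-r*dt) * [p*78.373168 + (1-p)*12.100000] = 43.031704
  V(3,2) = exp(-r*dt) * [p*12.100000 + (1-p)*0.000000] = 5.703868
  V(3,3) = exp(-r*dt) * [p*0.000000 + (1-p)*0.000000] = 0.000000
  V(2,0) = exp(-r*dt) * [p*129.269216 + (1-p)*43.031704] = 82.584388
  V(2,1) = exp(-r*dt) * [p*43.031704 + (1-p)*5.703868] = 23.154292
  V(2,2) = exp(-r*dt) * [p*5.703868 + (1-p)*0.000000] = 2.688769
  V(1,0) = exp(-r*dt) * [p*82.584388 + (1-p)*23.154292] = 50.577851
  V(1,1) = exp(-r*dt) * [p*23.154292 + (1-p)*2.688769] = 12.267415
  V(0,0) = exp(-r*dt) * [p*50.577851 + (1-p)*12.267415] = 30.013378


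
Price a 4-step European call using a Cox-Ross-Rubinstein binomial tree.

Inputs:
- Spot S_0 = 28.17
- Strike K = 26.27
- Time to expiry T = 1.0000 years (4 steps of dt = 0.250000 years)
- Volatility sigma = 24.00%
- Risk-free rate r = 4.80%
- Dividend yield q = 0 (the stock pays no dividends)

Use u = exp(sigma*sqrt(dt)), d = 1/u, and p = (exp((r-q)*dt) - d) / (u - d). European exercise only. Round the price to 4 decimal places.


dt = T/N = 0.250000
u = exp(sigma*sqrt(dt)) = 1.127497; d = 1/u = 0.886920
p = (exp((r-q)*dt) - d) / (u - d) = 0.520217
Discount per step: exp(-r*dt) = 0.988072
Stock lattice S(k, i) with i counting down-moves:
  k=0: S(0,0) = 28.1700
  k=1: S(1,0) = 31.7616; S(1,1) = 24.9845
  k=2: S(2,0) = 35.8111; S(2,1) = 28.1700; S(2,2) = 22.1593
  k=3: S(3,0) = 40.3769; S(3,1) = 31.7616; S(3,2) = 24.9845; S(3,3) = 19.6535
  k=4: S(4,0) = 45.5248; S(4,1) = 35.8111; S(4,2) = 28.1700; S(4,3) = 22.1593; S(4,4) = 17.4311
Terminal payoffs V(N, i) = max(S_T - K, 0):
  V(4,0) = 19.254816; V(4,1) = 9.541089; V(4,2) = 1.900000; V(4,3) = 0.000000; V(4,4) = 0.000000
Backward induction: V(k, i) = exp(-r*dt) * [p * V(k+1, i) + (1-p) * V(k+1, i+1)].
  V(3,0) = exp(-r*dt) * [p*19.254816 + (1-p)*9.541089] = 14.420246
  V(3,1) = exp(-r*dt) * [p*9.541089 + (1-p)*1.900000] = 5.804942
  V(3,2) = exp(-r*dt) * [p*1.900000 + (1-p)*0.000000] = 0.976622
  V(3,3) = exp(-r*dt) * [p*0.000000 + (1-p)*0.000000] = 0.000000
  V(2,0) = exp(-r*dt) * [p*14.420246 + (1-p)*5.804942] = 10.164063
  V(2,1) = exp(-r*dt) * [p*5.804942 + (1-p)*0.976622] = 3.446784
  V(2,2) = exp(-r*dt) * [p*0.976622 + (1-p)*0.000000] = 0.501995
  V(1,0) = exp(-r*dt) * [p*10.164063 + (1-p)*3.446784] = 6.858427
  V(1,1) = exp(-r*dt) * [p*3.446784 + (1-p)*0.501995] = 2.009662
  V(0,0) = exp(-r*dt) * [p*6.858427 + (1-p)*2.009662] = 4.478010

Answer: Price = V(0,0) = 4.4780


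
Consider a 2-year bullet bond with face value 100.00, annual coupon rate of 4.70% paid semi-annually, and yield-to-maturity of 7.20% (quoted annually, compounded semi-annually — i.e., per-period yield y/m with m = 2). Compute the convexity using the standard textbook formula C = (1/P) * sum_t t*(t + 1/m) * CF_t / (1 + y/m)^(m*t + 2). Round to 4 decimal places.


Answer: Convexity = 4.4428

Derivation:
Coupon per period c = face * coupon_rate / m = 2.350000
Periods per year m = 2; per-period yield y/m = 0.036000
Number of cashflows N = 4
Cashflows (t years, CF_t, discount factor 1/(1+y/m)^(m*t), PV):
  t = 0.5000: CF_t = 2.350000, DF = 0.965251, PV = 2.268340
  t = 1.0000: CF_t = 2.350000, DF = 0.931709, PV = 2.189517
  t = 1.5000: CF_t = 2.350000, DF = 0.899333, PV = 2.113434
  t = 2.0000: CF_t = 102.350000, DF = 0.868082, PV = 88.848239
Price P = sum_t PV_t = 95.419530
Convexity numerator sum_t t*(t + 1/m) * CF_t / (1+y/m)^(m*t + 2):
  t = 0.5000: term = 1.056717
  t = 1.0000: term = 3.059991
  t = 1.5000: term = 5.907318
  t = 2.0000: term = 413.903710
Convexity = (1/P) * sum = 423.927735 / 95.419530 = 4.442777


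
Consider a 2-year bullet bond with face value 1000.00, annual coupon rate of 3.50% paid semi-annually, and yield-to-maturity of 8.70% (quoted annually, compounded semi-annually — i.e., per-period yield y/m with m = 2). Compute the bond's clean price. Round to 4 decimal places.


Answer: Price = 906.3960

Derivation:
Coupon per period c = face * coupon_rate / m = 17.500000
Periods per year m = 2; per-period yield y/m = 0.043500
Number of cashflows N = 4
Cashflows (t years, CF_t, discount factor 1/(1+y/m)^(m*t), PV):
  t = 0.5000: CF_t = 17.500000, DF = 0.958313, PV = 16.770484
  t = 1.0000: CF_t = 17.500000, DF = 0.918365, PV = 16.071379
  t = 1.5000: CF_t = 17.500000, DF = 0.880081, PV = 15.401417
  t = 2.0000: CF_t = 1017.500000, DF = 0.843393, PV = 858.152761
Price P = sum_t PV_t = 906.396042


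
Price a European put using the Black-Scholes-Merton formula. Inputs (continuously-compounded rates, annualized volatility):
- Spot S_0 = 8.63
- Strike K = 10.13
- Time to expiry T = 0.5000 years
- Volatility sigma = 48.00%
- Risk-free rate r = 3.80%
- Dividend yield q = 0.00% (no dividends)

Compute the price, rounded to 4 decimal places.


d1 = (ln(S/K) + (r - q + 0.5*sigma^2) * T) / (sigma * sqrt(T)) = -0.24647625
d2 = d1 - sigma * sqrt(T) = -0.58588750
exp(-rT) = 0.98117936; exp(-qT) = 1.00000000
P = K * exp(-rT) * N(-d2) - S_0 * exp(-qT) * N(-d1)
N(-d1) = 0.59734321; N(-d2) = 0.72102444
P = 10.1300 * 0.98117936 * 0.72102444 - 8.6300 * 1.00000000 * 0.59734321 = 2.0114

Answer: Price = 2.0114


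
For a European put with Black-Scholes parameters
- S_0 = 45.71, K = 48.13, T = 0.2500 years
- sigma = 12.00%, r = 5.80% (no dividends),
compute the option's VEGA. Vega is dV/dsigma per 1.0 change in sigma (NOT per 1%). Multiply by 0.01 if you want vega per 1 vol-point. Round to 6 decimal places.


d1 = -0.5881431829; d2 = -0.6481431829
phi(d1) = 0.3355800557; exp(-qT) = 1.0000000000; exp(-rT) = 0.9856046187
Vega = S * exp(-qT) * phi(d1) * sqrt(T) = 45.7100 * 1.0000000000 * 0.3355800557 * 0.5000000000 = 7.669682

Answer: Vega = 7.669682


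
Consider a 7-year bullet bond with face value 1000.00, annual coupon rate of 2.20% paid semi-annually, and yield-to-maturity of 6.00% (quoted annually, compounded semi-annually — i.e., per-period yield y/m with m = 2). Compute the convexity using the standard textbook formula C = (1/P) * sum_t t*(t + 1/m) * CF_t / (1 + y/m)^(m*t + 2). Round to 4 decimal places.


Coupon per period c = face * coupon_rate / m = 11.000000
Periods per year m = 2; per-period yield y/m = 0.030000
Number of cashflows N = 14
Cashflows (t years, CF_t, discount factor 1/(1+y/m)^(m*t), PV):
  t = 0.5000: CF_t = 11.000000, DF = 0.970874, PV = 10.679612
  t = 1.0000: CF_t = 11.000000, DF = 0.942596, PV = 10.368555
  t = 1.5000: CF_t = 11.000000, DF = 0.915142, PV = 10.066558
  t = 2.0000: CF_t = 11.000000, DF = 0.888487, PV = 9.773358
  t = 2.5000: CF_t = 11.000000, DF = 0.862609, PV = 9.488697
  t = 3.0000: CF_t = 11.000000, DF = 0.837484, PV = 9.212327
  t = 3.5000: CF_t = 11.000000, DF = 0.813092, PV = 8.944007
  t = 4.0000: CF_t = 11.000000, DF = 0.789409, PV = 8.683502
  t = 4.5000: CF_t = 11.000000, DF = 0.766417, PV = 8.430584
  t = 5.0000: CF_t = 11.000000, DF = 0.744094, PV = 8.185033
  t = 5.5000: CF_t = 11.000000, DF = 0.722421, PV = 7.946634
  t = 6.0000: CF_t = 11.000000, DF = 0.701380, PV = 7.715179
  t = 6.5000: CF_t = 11.000000, DF = 0.680951, PV = 7.490465
  t = 7.0000: CF_t = 1011.000000, DF = 0.661118, PV = 668.390102
Price P = sum_t PV_t = 785.374610
Convexity numerator sum_t t*(t + 1/m) * CF_t / (1+y/m)^(m*t + 2):
  t = 0.5000: term = 5.033279
  t = 1.0000: term = 14.660036
  t = 1.5000: term = 28.466090
  t = 2.0000: term = 46.061634
  t = 2.5000: term = 67.080050
  t = 3.0000: term = 91.176767
  t = 3.5000: term = 118.028177
  t = 4.0000: term = 147.330595
  t = 4.5000: term = 178.799266
  t = 5.0000: term = 212.167414
  t = 5.5000: term = 247.185336
  t = 6.0000: term = 283.619539
  t = 6.5000: term = 321.251905
  t = 7.0000: term = 33076.143216
Convexity = (1/P) * sum = 34837.003304 / 785.374610 = 44.357180

Answer: Convexity = 44.3572


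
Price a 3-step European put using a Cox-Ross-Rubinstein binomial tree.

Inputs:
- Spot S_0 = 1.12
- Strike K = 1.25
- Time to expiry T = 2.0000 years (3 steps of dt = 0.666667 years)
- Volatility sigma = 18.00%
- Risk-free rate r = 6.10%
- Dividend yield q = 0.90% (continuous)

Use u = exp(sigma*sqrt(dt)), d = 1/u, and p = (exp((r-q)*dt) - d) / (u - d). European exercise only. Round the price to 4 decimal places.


dt = T/N = 0.666667
u = exp(sigma*sqrt(dt)) = 1.158319; d = 1/u = 0.863320
p = (exp((r-q)*dt) - d) / (u - d) = 0.582899
Discount per step: exp(-r*dt) = 0.960149
Stock lattice S(k, i) with i counting down-moves:
  k=0: S(0,0) = 1.1200
  k=1: S(1,0) = 1.2973; S(1,1) = 0.9669
  k=2: S(2,0) = 1.5027; S(2,1) = 1.1200; S(2,2) = 0.8348
  k=3: S(3,0) = 1.7406; S(3,1) = 1.2973; S(3,2) = 0.9669; S(3,3) = 0.7207
Terminal payoffs V(N, i) = max(K - S_T, 0):
  V(3,0) = 0.000000; V(3,1) = 0.000000; V(3,2) = 0.283081; V(3,3) = 0.529334
Backward induction: V(k, i) = exp(-r*dt) * [p * V(k+1, i) + (1-p) * V(k+1, i+1)].
  V(2,0) = exp(-r*dt) * [p*0.000000 + (1-p)*0.000000] = 0.000000
  V(2,1) = exp(-r*dt) * [p*0.000000 + (1-p)*0.283081] = 0.113368
  V(2,2) = exp(-r*dt) * [p*0.283081 + (1-p)*0.529334] = 0.370419
  V(1,0) = exp(-r*dt) * [p*0.000000 + (1-p)*0.113368] = 0.045402
  V(1,1) = exp(-r*dt) * [p*0.113368 + (1-p)*0.370419] = 0.211794
  V(0,0) = exp(-r*dt) * [p*0.045402 + (1-p)*0.211794] = 0.110229

Answer: Price = V(0,0) = 0.1102


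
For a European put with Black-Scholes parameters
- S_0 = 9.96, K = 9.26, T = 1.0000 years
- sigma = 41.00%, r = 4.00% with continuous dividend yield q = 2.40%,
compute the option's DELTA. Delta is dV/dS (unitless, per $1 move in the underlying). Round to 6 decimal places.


Answer: Delta = -0.328617

Derivation:
d1 = 0.4217634706; d2 = 0.0117634706
phi(d1) = 0.3649916707; exp(-qT) = 0.9762857098; exp(-rT) = 0.9607894392
N(-d1) = 0.3365988357
Delta = -exp(-qT) * N(-d1) = -0.9762857098 * 0.3365988357 = -0.328617


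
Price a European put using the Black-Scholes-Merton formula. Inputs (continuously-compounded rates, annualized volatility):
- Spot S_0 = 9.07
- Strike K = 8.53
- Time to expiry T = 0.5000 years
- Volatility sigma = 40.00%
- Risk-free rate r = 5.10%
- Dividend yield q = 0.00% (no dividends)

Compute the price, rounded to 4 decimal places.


d1 = (ln(S/K) + (r - q + 0.5*sigma^2) * T) / (sigma * sqrt(T)) = 0.44859880
d2 = d1 - sigma * sqrt(T) = 0.16575609
exp(-rT) = 0.97482238; exp(-qT) = 1.00000000
P = K * exp(-rT) * N(-d2) - S_0 * exp(-qT) * N(-d1)
N(-d1) = 0.32686055; N(-d2) = 0.43417445
P = 8.5300 * 0.97482238 * 0.43417445 - 9.0700 * 1.00000000 * 0.32686055 = 0.6456

Answer: Price = 0.6456


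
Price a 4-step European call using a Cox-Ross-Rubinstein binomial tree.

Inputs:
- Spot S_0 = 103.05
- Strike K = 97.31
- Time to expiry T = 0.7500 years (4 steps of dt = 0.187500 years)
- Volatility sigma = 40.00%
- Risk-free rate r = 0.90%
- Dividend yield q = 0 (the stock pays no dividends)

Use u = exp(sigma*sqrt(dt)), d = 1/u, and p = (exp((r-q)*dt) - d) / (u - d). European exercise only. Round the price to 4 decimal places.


Answer: Price = V(0,0) = 17.2042

Derivation:
dt = T/N = 0.187500
u = exp(sigma*sqrt(dt)) = 1.189110; d = 1/u = 0.840965
p = (exp((r-q)*dt) - d) / (u - d) = 0.461658
Discount per step: exp(-r*dt) = 0.998314
Stock lattice S(k, i) with i counting down-moves:
  k=0: S(0,0) = 103.0500
  k=1: S(1,0) = 122.5378; S(1,1) = 86.6615
  k=2: S(2,0) = 145.7109; S(2,1) = 103.0500; S(2,2) = 72.8793
  k=3: S(3,0) = 173.2663; S(3,1) = 122.5378; S(3,2) = 86.6615; S(3,3) = 61.2889
  k=4: S(4,0) = 206.0326; S(4,1) = 145.7109; S(4,2) = 103.0500; S(4,3) = 72.8793; S(4,4) = 51.5418
Terminal payoffs V(N, i) = max(S_T - K, 0):
  V(4,0) = 108.722646; V(4,1) = 48.400892; V(4,2) = 5.740000; V(4,3) = 0.000000; V(4,4) = 0.000000
Backward induction: V(k, i) = exp(-r*dt) * [p * V(k+1, i) + (1-p) * V(k+1, i+1)].
  V(3,0) = exp(-r*dt) * [p*108.722646 + (1-p)*48.400892] = 76.120343
  V(3,1) = exp(-r*dt) * [p*48.400892 + (1-p)*5.740000] = 25.391852
  V(3,2) = exp(-r*dt) * [p*5.740000 + (1-p)*0.000000] = 2.645448
  V(3,3) = exp(-r*dt) * [p*0.000000 + (1-p)*0.000000] = 0.000000
  V(2,0) = exp(-r*dt) * [p*76.120343 + (1-p)*25.391852] = 48.728760
  V(2,1) = exp(-r*dt) * [p*25.391852 + (1-p)*2.645448] = 13.124338
  V(2,2) = exp(-r*dt) * [p*2.645448 + (1-p)*0.000000] = 1.219233
  V(1,0) = exp(-r*dt) * [p*48.728760 + (1-p)*13.124338] = 29.511557
  V(1,1) = exp(-r*dt) * [p*13.124338 + (1-p)*1.219233] = 6.703996
  V(0,0) = exp(-r*dt) * [p*29.511557 + (1-p)*6.703996] = 17.204230


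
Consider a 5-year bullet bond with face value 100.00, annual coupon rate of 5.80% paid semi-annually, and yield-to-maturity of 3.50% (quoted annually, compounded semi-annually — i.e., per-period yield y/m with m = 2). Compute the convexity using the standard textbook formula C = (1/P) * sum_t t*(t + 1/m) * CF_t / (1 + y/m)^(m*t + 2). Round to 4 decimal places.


Coupon per period c = face * coupon_rate / m = 2.900000
Periods per year m = 2; per-period yield y/m = 0.017500
Number of cashflows N = 10
Cashflows (t years, CF_t, discount factor 1/(1+y/m)^(m*t), PV):
  t = 0.5000: CF_t = 2.900000, DF = 0.982801, PV = 2.850123
  t = 1.0000: CF_t = 2.900000, DF = 0.965898, PV = 2.801104
  t = 1.5000: CF_t = 2.900000, DF = 0.949285, PV = 2.752927
  t = 2.0000: CF_t = 2.900000, DF = 0.932959, PV = 2.705580
  t = 2.5000: CF_t = 2.900000, DF = 0.916913, PV = 2.659046
  t = 3.0000: CF_t = 2.900000, DF = 0.901143, PV = 2.613313
  t = 3.5000: CF_t = 2.900000, DF = 0.885644, PV = 2.568367
  t = 4.0000: CF_t = 2.900000, DF = 0.870412, PV = 2.524194
  t = 4.5000: CF_t = 2.900000, DF = 0.855441, PV = 2.480780
  t = 5.0000: CF_t = 102.900000, DF = 0.840729, PV = 86.510973
Price P = sum_t PV_t = 110.466406
Convexity numerator sum_t t*(t + 1/m) * CF_t / (1+y/m)^(m*t + 2):
  t = 0.5000: term = 1.376464
  t = 1.0000: term = 4.058369
  t = 1.5000: term = 7.977139
  t = 2.0000: term = 13.066567
  t = 2.5000: term = 19.262752
  t = 3.0000: term = 26.504032
  t = 3.5000: term = 34.730919
  t = 4.0000: term = 43.886033
  t = 4.5000: term = 53.914045
  t = 5.0000: term = 2297.920787
Convexity = (1/P) * sum = 2502.697108 / 110.466406 = 22.655730

Answer: Convexity = 22.6557


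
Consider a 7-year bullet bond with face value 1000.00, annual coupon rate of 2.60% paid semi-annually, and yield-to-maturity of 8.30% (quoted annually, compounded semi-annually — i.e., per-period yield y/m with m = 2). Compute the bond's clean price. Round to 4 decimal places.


Coupon per period c = face * coupon_rate / m = 13.000000
Periods per year m = 2; per-period yield y/m = 0.041500
Number of cashflows N = 14
Cashflows (t years, CF_t, discount factor 1/(1+y/m)^(m*t), PV):
  t = 0.5000: CF_t = 13.000000, DF = 0.960154, PV = 12.481997
  t = 1.0000: CF_t = 13.000000, DF = 0.921895, PV = 11.984635
  t = 1.5000: CF_t = 13.000000, DF = 0.885161, PV = 11.507091
  t = 2.0000: CF_t = 13.000000, DF = 0.849890, PV = 11.048575
  t = 2.5000: CF_t = 13.000000, DF = 0.816025, PV = 10.608329
  t = 3.0000: CF_t = 13.000000, DF = 0.783510, PV = 10.185626
  t = 3.5000: CF_t = 13.000000, DF = 0.752290, PV = 9.779765
  t = 4.0000: CF_t = 13.000000, DF = 0.722314, PV = 9.390077
  t = 4.5000: CF_t = 13.000000, DF = 0.693532, PV = 9.015917
  t = 5.0000: CF_t = 13.000000, DF = 0.665897, PV = 8.656665
  t = 5.5000: CF_t = 13.000000, DF = 0.639364, PV = 8.311728
  t = 6.0000: CF_t = 13.000000, DF = 0.613887, PV = 7.980536
  t = 6.5000: CF_t = 13.000000, DF = 0.589426, PV = 7.662541
  t = 7.0000: CF_t = 1013.000000, DF = 0.565940, PV = 573.296916
Price P = sum_t PV_t = 701.910396

Answer: Price = 701.9104


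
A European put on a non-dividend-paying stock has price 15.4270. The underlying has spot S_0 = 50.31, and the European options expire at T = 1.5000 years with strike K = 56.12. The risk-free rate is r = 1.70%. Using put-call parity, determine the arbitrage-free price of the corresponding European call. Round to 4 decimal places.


Answer: Call price = 11.0300

Derivation:
Put-call parity: C - P = S_0 * exp(-qT) - K * exp(-rT).
S_0 * exp(-qT) = 50.3100 * 1.00000000 = 50.31000000
K * exp(-rT) = 56.1200 * 0.97482238 = 54.70703191
C = P + S*exp(-qT) - K*exp(-rT)
C = 15.4270 + 50.31000000 - 54.70703191 = 11.0300


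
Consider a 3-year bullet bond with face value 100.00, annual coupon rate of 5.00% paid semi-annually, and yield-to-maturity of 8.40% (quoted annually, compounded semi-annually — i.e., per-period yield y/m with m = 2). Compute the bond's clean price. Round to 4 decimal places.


Coupon per period c = face * coupon_rate / m = 2.500000
Periods per year m = 2; per-period yield y/m = 0.042000
Number of cashflows N = 6
Cashflows (t years, CF_t, discount factor 1/(1+y/m)^(m*t), PV):
  t = 0.5000: CF_t = 2.500000, DF = 0.959693, PV = 2.399232
  t = 1.0000: CF_t = 2.500000, DF = 0.921010, PV = 2.302526
  t = 1.5000: CF_t = 2.500000, DF = 0.883887, PV = 2.209718
  t = 2.0000: CF_t = 2.500000, DF = 0.848260, PV = 2.120651
  t = 2.5000: CF_t = 2.500000, DF = 0.814069, PV = 2.035173
  t = 3.0000: CF_t = 102.500000, DF = 0.781257, PV = 80.078799
Price P = sum_t PV_t = 91.146100

Answer: Price = 91.1461


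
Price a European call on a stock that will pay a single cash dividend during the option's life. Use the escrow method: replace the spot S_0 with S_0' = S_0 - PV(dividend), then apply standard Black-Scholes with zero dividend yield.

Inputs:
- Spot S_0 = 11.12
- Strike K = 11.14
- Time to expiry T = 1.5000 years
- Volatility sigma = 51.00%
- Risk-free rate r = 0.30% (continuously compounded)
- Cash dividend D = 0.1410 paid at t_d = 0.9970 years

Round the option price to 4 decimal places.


PV(D) = D * exp(-r * t_d) = 0.1410 * 0.99701347 = 0.14057890
S_0' = S_0 - PV(D) = 11.1200 - 0.14057890 = 10.97942110
d1 = (ln(S_0'/K) + (r + sigma^2/2)*T) / (sigma*sqrt(T)) = 0.29626895
d2 = d1 - sigma*sqrt(T) = -0.32835093
exp(-rT) = 0.99551011
N(d1) = 0.61648765; N(d2) = 0.37132317
C = S_0' * N(d1) - K * exp(-rT) * N(d2) = 10.97942110 * 0.61648765 - 11.1400 * 0.99551011 * 0.37132317 = 2.6507

Answer: Price = 2.6507


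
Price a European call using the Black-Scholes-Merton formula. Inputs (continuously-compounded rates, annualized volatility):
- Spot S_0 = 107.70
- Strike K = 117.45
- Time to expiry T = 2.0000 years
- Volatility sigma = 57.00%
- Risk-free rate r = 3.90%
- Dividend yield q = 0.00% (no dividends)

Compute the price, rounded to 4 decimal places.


d1 = (ln(S/K) + (r - q + 0.5*sigma^2) * T) / (sigma * sqrt(T)) = 0.39230393
d2 = d1 - sigma * sqrt(T) = -0.41379781
exp(-rT) = 0.92496443; exp(-qT) = 1.00000000
C = S_0 * exp(-qT) * N(d1) - K * exp(-rT) * N(d2)
N(d1) = 0.65258317; N(d2) = 0.33951110
C = 107.7000 * 1.00000000 * 0.65258317 - 117.4500 * 0.92496443 * 0.33951110 = 33.3997

Answer: Price = 33.3997


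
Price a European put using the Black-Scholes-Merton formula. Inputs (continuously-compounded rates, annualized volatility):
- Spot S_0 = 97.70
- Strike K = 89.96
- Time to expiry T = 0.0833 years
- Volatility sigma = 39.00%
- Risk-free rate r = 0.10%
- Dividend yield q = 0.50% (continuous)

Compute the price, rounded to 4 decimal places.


Answer: Price = 1.4302

Derivation:
d1 = (ln(S/K) + (r - q + 0.5*sigma^2) * T) / (sigma * sqrt(T)) = 0.78658121
d2 = d1 - sigma * sqrt(T) = 0.67402042
exp(-rT) = 0.99991670; exp(-qT) = 0.99958359
P = K * exp(-rT) * N(-d2) - S_0 * exp(-qT) * N(-d1)
N(-d1) = 0.21576353; N(-d2) = 0.25014916
P = 89.9600 * 0.99991670 * 0.25014916 - 97.7000 * 0.99958359 * 0.21576353 = 1.4302


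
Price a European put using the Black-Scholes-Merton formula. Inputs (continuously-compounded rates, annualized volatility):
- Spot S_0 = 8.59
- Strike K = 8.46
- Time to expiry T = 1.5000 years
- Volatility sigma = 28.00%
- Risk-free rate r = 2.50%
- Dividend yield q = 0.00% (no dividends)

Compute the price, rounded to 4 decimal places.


d1 = (ln(S/K) + (r - q + 0.5*sigma^2) * T) / (sigma * sqrt(T)) = 0.32528513
d2 = d1 - sigma * sqrt(T) = -0.01764343
exp(-rT) = 0.96319442; exp(-qT) = 1.00000000
P = K * exp(-rT) * N(-d2) - S_0 * exp(-qT) * N(-d1)
N(-d1) = 0.37248264; N(-d2) = 0.50703835
P = 8.4600 * 0.96319442 * 0.50703835 - 8.5900 * 1.00000000 * 0.37248264 = 0.9320

Answer: Price = 0.9320


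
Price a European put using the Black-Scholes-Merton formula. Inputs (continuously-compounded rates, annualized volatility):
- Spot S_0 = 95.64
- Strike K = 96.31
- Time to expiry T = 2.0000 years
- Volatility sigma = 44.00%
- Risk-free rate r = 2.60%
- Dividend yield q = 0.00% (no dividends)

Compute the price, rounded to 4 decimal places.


d1 = (ln(S/K) + (r - q + 0.5*sigma^2) * T) / (sigma * sqrt(T)) = 0.38347524
d2 = d1 - sigma * sqrt(T) = -0.23877873
exp(-rT) = 0.94932887; exp(-qT) = 1.00000000
P = K * exp(-rT) * N(-d2) - S_0 * exp(-qT) * N(-d1)
N(-d1) = 0.35068371; N(-d2) = 0.59436142
P = 96.3100 * 0.94932887 * 0.59436142 - 95.6400 * 1.00000000 * 0.35068371 = 20.8030

Answer: Price = 20.8030


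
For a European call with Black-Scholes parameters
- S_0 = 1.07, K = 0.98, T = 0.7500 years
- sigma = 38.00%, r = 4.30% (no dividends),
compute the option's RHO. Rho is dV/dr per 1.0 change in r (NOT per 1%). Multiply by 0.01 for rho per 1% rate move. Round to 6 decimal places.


d1 = 0.5295254772; d2 = 0.2004358238
phi(d1) = 0.3467548792; exp(-qT) = 1.0000000000; exp(-rT) = 0.9682644857
N(d2) = 0.5794301277
Rho = K*T*exp(-rT)*N(d2) = 0.9800 * 0.7500 * 0.9682644857 * 0.5794301277 = 0.412366

Answer: Rho = 0.412366


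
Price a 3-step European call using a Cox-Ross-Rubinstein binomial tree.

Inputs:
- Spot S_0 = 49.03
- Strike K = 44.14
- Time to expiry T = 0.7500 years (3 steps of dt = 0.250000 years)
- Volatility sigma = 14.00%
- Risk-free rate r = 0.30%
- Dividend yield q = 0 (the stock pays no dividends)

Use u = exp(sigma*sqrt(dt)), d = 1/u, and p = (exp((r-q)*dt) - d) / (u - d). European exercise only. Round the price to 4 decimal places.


dt = T/N = 0.250000
u = exp(sigma*sqrt(dt)) = 1.072508; d = 1/u = 0.932394
p = (exp((r-q)*dt) - d) / (u - d) = 0.487862
Discount per step: exp(-r*dt) = 0.999250
Stock lattice S(k, i) with i counting down-moves:
  k=0: S(0,0) = 49.0300
  k=1: S(1,0) = 52.5851; S(1,1) = 45.7153
  k=2: S(2,0) = 56.3979; S(2,1) = 49.0300; S(2,2) = 42.6246
  k=3: S(3,0) = 60.4872; S(3,1) = 52.5851; S(3,2) = 45.7153; S(3,3) = 39.7429
Terminal payoffs V(N, i) = max(S_T - K, 0):
  V(3,0) = 16.347235; V(3,1) = 8.445076; V(3,2) = 1.575269; V(3,3) = 0.000000
Backward induction: V(k, i) = exp(-r*dt) * [p * V(k+1, i) + (1-p) * V(k+1, i+1)].
  V(2,0) = exp(-r*dt) * [p*16.347235 + (1-p)*8.445076] = 12.291017
  V(2,1) = exp(-r*dt) * [p*8.445076 + (1-p)*1.575269] = 4.923093
  V(2,2) = exp(-r*dt) * [p*1.575269 + (1-p)*0.000000] = 0.767938
  V(1,0) = exp(-r*dt) * [p*12.291017 + (1-p)*4.923093] = 8.511236
  V(1,1) = exp(-r*dt) * [p*4.923093 + (1-p)*0.767938] = 2.792984
  V(0,0) = exp(-r*dt) * [p*8.511236 + (1-p)*2.792984] = 5.578516

Answer: Price = V(0,0) = 5.5785


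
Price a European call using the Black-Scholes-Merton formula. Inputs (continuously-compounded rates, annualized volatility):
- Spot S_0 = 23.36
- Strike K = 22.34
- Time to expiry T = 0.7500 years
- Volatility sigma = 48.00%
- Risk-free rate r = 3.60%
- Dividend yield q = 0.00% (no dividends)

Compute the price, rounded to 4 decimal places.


d1 = (ln(S/K) + (r - q + 0.5*sigma^2) * T) / (sigma * sqrt(T)) = 0.38020046
d2 = d1 - sigma * sqrt(T) = -0.03549173
exp(-rT) = 0.97336124; exp(-qT) = 1.00000000
C = S_0 * exp(-qT) * N(d1) - K * exp(-rT) * N(d2)
N(d1) = 0.64810169; N(d2) = 0.48584382
C = 23.3600 * 1.00000000 * 0.64810169 - 22.3400 * 0.97336124 * 0.48584382 = 4.5750

Answer: Price = 4.5750


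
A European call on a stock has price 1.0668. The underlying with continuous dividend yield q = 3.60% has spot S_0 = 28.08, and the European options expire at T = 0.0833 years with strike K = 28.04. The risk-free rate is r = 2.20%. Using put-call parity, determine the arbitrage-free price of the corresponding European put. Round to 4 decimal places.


Answer: Put price = 1.0595

Derivation:
Put-call parity: C - P = S_0 * exp(-qT) - K * exp(-rT).
S_0 * exp(-qT) = 28.0800 * 0.99700569 = 27.99591983
K * exp(-rT) = 28.0400 * 0.99816908 = 27.98866095
P = C - S*exp(-qT) + K*exp(-rT)
P = 1.0668 - 27.99591983 + 27.98866095 = 1.0595


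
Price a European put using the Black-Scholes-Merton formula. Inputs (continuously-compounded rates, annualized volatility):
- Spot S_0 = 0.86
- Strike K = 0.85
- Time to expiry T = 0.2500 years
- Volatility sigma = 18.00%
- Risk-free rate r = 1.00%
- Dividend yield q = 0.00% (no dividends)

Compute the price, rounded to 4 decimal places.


d1 = (ln(S/K) + (r - q + 0.5*sigma^2) * T) / (sigma * sqrt(T)) = 0.20273378
d2 = d1 - sigma * sqrt(T) = 0.11273378
exp(-rT) = 0.99750312; exp(-qT) = 1.00000000
P = K * exp(-rT) * N(-d2) - S_0 * exp(-qT) * N(-d1)
N(-d1) = 0.41967156; N(-d2) = 0.45512081
P = 0.8500 * 0.99750312 * 0.45512081 - 0.8600 * 1.00000000 * 0.41967156 = 0.0250

Answer: Price = 0.0250


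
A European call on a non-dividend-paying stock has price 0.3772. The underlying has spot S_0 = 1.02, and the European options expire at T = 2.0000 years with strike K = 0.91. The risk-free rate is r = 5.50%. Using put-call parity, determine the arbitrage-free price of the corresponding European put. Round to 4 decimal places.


Answer: Put price = 0.1724

Derivation:
Put-call parity: C - P = S_0 * exp(-qT) - K * exp(-rT).
S_0 * exp(-qT) = 1.0200 * 1.00000000 = 1.02000000
K * exp(-rT) = 0.9100 * 0.89583414 = 0.81520906
P = C - S*exp(-qT) + K*exp(-rT)
P = 0.3772 - 1.02000000 + 0.81520906 = 0.1724


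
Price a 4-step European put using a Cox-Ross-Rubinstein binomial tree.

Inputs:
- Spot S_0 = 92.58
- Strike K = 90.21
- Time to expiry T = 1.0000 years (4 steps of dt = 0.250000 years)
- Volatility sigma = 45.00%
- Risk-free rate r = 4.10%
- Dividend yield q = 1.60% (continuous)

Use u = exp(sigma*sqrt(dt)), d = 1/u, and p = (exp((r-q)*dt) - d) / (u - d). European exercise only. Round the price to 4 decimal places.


Answer: Price = V(0,0) = 13.0957

Derivation:
dt = T/N = 0.250000
u = exp(sigma*sqrt(dt)) = 1.252323; d = 1/u = 0.798516
p = (exp((r-q)*dt) - d) / (u - d) = 0.457802
Discount per step: exp(-r*dt) = 0.989802
Stock lattice S(k, i) with i counting down-moves:
  k=0: S(0,0) = 92.5800
  k=1: S(1,0) = 115.9400; S(1,1) = 73.9266
  k=2: S(2,0) = 145.1943; S(2,1) = 92.5800; S(2,2) = 59.0316
  k=3: S(3,0) = 181.8302; S(3,1) = 115.9400; S(3,2) = 73.9266; S(3,3) = 47.1377
  k=4: S(4,0) = 227.7101; S(4,1) = 145.1943; S(4,2) = 92.5800; S(4,3) = 59.0316; S(4,4) = 37.6402
Terminal payoffs V(N, i) = max(K - S_T, 0):
  V(4,0) = 0.000000; V(4,1) = 0.000000; V(4,2) = 0.000000; V(4,3) = 31.178386; V(4,4) = 52.569781
Backward induction: V(k, i) = exp(-r*dt) * [p * V(k+1, i) + (1-p) * V(k+1, i+1)].
  V(3,0) = exp(-r*dt) * [p*0.000000 + (1-p)*0.000000] = 0.000000
  V(3,1) = exp(-r*dt) * [p*0.000000 + (1-p)*0.000000] = 0.000000
  V(3,2) = exp(-r*dt) * [p*0.000000 + (1-p)*31.178386] = 16.732480
  V(3,3) = exp(-r*dt) * [p*31.178386 + (1-p)*52.569781] = 42.340543
  V(2,0) = exp(-r*dt) * [p*0.000000 + (1-p)*0.000000] = 0.000000
  V(2,1) = exp(-r*dt) * [p*0.000000 + (1-p)*16.732480] = 8.979807
  V(2,2) = exp(-r*dt) * [p*16.732480 + (1-p)*42.340543] = 30.304907
  V(1,0) = exp(-r*dt) * [p*0.000000 + (1-p)*8.979807] = 4.819186
  V(1,1) = exp(-r*dt) * [p*8.979807 + (1-p)*30.304907] = 20.332759
  V(0,0) = exp(-r*dt) * [p*4.819186 + (1-p)*20.332759] = 13.095699
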